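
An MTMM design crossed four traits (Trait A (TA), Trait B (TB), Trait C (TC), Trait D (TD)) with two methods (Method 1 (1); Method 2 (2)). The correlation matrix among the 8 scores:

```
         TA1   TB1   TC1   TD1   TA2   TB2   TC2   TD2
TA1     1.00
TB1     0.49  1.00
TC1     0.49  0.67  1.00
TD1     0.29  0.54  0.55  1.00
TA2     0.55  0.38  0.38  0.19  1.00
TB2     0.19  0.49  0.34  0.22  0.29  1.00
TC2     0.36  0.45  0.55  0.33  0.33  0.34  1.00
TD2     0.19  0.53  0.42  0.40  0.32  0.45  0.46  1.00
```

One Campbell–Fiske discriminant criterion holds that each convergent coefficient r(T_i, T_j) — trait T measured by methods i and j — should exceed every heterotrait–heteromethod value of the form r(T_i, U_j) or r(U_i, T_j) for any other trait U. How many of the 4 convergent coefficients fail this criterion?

Checking each validity diagonal entry against its comparison values:
TA (methods 1·2): 0.55 vs {0.19, 0.38, 0.36, 0.38, 0.19, 0.19} → pass.
TB (methods 1·2): 0.49 vs {0.38, 0.19, 0.45, 0.34, 0.53, 0.22} → fail.
TC (methods 1·2): 0.55 vs {0.38, 0.36, 0.34, 0.45, 0.42, 0.33} → pass.
TD (methods 1·2): 0.40 vs {0.19, 0.19, 0.22, 0.53, 0.33, 0.42} → fail.
2 of 4 fail.

2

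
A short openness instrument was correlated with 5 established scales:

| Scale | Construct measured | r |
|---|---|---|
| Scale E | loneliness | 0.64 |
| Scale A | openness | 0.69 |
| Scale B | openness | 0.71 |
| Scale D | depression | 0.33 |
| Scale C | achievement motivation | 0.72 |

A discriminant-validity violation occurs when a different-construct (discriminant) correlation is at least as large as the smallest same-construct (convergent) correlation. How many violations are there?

1

Convergent (same construct = openness): Scale A, Scale B.
Smallest convergent = 0.69. Discriminant values: 0.64, 0.33, 0.72; count ≥ 0.69 → 1.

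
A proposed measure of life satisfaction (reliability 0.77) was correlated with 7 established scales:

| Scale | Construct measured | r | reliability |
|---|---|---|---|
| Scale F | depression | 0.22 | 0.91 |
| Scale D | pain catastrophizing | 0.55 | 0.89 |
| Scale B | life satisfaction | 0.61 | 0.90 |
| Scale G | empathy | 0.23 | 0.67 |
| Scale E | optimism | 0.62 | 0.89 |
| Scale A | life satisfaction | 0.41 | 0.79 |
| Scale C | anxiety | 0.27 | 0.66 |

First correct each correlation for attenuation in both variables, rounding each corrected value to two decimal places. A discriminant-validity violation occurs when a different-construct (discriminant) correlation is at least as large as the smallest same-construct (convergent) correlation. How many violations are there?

Disattenuated r (r / √(r_scale · r_new)):
  Scale F (disc): 0.22 / √(0.91·0.77) = 0.26
  Scale D (disc): 0.55 / √(0.89·0.77) = 0.66
  Scale B (conv): 0.61 / √(0.90·0.77) = 0.73
  Scale G (disc): 0.23 / √(0.67·0.77) = 0.32
  Scale E (disc): 0.62 / √(0.89·0.77) = 0.75
  Scale A (conv): 0.41 / √(0.79·0.77) = 0.53
  Scale C (disc): 0.27 / √(0.66·0.77) = 0.38
Smallest convergent = 0.53. Discriminant values: 0.26, 0.66, 0.32, 0.75, 0.38; count ≥ 0.53 → 2.

2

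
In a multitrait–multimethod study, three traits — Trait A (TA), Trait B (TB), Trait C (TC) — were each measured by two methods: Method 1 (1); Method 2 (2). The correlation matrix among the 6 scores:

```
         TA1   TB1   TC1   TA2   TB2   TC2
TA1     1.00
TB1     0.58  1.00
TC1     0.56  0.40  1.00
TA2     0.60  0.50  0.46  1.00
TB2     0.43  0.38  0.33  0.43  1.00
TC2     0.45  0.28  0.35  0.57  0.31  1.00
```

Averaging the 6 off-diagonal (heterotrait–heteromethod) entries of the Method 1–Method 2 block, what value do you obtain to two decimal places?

HTHM values (method 1 × method 2): 0.43, 0.45, 0.50, 0.28, 0.46, 0.33; mean = 2.45/6 = 0.41.

0.41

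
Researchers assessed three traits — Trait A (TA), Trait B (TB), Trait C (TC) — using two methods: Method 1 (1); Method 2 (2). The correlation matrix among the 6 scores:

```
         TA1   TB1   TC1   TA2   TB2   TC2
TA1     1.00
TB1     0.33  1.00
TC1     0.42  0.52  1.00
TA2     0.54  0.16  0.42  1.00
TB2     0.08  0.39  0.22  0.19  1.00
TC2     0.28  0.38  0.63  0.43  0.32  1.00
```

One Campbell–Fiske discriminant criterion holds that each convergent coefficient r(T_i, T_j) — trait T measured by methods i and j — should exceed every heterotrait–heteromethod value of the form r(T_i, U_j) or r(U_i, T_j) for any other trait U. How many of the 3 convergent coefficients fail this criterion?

0

Convergent coefficients and their comparison sets:
TA (methods 1·2): 0.54 vs {0.08, 0.16, 0.28, 0.42} → pass.
TB (methods 1·2): 0.39 vs {0.16, 0.08, 0.38, 0.22} → pass.
TC (methods 1·2): 0.63 vs {0.42, 0.28, 0.22, 0.38} → pass.
0 of 3 fail.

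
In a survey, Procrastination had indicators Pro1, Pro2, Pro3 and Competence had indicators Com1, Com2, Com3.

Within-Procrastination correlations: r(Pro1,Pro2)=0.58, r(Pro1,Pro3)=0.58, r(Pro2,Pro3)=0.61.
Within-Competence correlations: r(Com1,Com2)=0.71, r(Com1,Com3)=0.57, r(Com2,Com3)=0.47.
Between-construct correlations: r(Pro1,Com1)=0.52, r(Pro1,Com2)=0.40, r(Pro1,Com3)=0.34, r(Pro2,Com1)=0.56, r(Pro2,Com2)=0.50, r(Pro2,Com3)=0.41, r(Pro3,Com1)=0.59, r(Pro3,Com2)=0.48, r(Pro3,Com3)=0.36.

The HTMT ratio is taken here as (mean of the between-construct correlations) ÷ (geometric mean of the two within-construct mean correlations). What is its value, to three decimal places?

0.788

Mean heterotrait r = 4.16/9 = 0.4622.
Mean within-Pro = 1.77/3 = 0.5900; mean within-Com = 1.75/3 = 0.5833.
Geometric mean = √(0.5900 × 0.5833) = 0.5866.
HTMT = 0.4622 / 0.5866 = 0.788.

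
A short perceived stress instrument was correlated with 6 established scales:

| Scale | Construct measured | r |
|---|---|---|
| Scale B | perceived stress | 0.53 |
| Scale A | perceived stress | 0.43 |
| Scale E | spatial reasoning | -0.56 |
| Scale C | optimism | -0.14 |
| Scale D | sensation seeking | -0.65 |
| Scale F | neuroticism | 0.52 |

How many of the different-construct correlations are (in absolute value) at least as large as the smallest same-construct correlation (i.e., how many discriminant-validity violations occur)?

Convergent (same construct = perceived stress): Scale B, Scale A.
Smallest convergent = 0.43. Discriminant |r|: 0.56, 0.14, 0.65, 0.52; count ≥ 0.43 → 3.

3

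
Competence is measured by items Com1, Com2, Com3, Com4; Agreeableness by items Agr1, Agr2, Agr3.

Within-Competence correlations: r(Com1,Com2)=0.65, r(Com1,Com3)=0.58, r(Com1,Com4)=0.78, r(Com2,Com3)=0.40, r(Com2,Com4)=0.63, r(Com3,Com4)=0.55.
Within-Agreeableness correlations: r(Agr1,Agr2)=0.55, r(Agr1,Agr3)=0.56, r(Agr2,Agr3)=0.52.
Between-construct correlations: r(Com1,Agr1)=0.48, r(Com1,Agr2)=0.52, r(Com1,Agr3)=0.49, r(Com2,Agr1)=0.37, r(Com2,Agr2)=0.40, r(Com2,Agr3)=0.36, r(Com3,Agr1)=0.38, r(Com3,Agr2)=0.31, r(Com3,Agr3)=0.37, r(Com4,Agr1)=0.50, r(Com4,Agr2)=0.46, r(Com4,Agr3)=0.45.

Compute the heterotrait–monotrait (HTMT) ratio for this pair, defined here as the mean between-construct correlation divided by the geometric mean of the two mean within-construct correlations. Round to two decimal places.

0.74

Mean heterotrait r = 5.09/12 = 0.4242.
Mean within-Com = 3.59/6 = 0.5983; mean within-Agr = 1.63/3 = 0.5433.
Geometric mean = √(0.5983 × 0.5433) = 0.5701.
HTMT = 0.4242 / 0.5701 = 0.74.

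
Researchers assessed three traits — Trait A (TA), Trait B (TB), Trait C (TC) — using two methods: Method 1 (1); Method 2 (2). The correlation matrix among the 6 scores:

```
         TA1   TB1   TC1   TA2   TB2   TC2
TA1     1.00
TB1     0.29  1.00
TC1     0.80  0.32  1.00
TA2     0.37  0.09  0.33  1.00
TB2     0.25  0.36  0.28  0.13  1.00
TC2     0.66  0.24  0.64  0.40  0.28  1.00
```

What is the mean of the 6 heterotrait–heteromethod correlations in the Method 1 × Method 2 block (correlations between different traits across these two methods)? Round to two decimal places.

0.31

HTHM values (method 1 × method 2): 0.25, 0.66, 0.09, 0.24, 0.33, 0.28; mean = 1.85/6 = 0.31.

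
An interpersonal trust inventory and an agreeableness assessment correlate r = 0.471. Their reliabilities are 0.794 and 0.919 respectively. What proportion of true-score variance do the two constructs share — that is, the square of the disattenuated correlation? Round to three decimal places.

0.304

Disattenuated r = 0.471 / √(0.794 × 0.919) = 0.471 / 0.8542 = 0.5514.
Shared true-score variance = 0.5514² = 0.3040 ≈ 0.304.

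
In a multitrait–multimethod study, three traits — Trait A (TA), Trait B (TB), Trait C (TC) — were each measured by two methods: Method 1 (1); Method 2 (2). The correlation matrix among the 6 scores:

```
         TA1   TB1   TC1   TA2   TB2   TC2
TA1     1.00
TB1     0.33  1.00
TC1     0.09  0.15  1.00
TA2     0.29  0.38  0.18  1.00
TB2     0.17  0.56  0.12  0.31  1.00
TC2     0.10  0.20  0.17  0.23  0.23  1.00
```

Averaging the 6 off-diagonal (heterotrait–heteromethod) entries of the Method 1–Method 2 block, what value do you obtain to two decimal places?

0.19

HTHM values (method 1 × method 2): 0.17, 0.10, 0.38, 0.20, 0.18, 0.12; mean = 1.15/6 = 0.19.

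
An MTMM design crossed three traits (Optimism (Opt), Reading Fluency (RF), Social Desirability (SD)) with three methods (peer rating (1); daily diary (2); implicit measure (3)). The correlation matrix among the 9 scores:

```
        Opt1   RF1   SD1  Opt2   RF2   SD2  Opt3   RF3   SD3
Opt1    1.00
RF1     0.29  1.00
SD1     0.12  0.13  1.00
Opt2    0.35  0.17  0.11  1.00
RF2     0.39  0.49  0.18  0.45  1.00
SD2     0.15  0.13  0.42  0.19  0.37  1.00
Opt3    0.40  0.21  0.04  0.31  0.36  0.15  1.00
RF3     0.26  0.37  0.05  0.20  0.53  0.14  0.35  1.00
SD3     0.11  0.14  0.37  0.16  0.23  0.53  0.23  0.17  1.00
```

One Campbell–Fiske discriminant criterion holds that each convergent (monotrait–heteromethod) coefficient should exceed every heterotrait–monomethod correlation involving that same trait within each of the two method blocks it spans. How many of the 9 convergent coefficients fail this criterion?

Each convergent coefficient versus the relevant comparison correlations:
Opt (methods 1·2): 0.35 vs {0.29, 0.45, 0.12, 0.19} → fail.
Opt (methods 1·3): 0.40 vs {0.29, 0.35, 0.12, 0.23} → pass.
Opt (methods 2·3): 0.31 vs {0.45, 0.35, 0.19, 0.23} → fail.
RF (methods 1·2): 0.49 vs {0.29, 0.45, 0.13, 0.37} → pass.
RF (methods 1·3): 0.37 vs {0.29, 0.35, 0.13, 0.17} → pass.
RF (methods 2·3): 0.53 vs {0.45, 0.35, 0.37, 0.17} → pass.
SD (methods 1·2): 0.42 vs {0.12, 0.19, 0.13, 0.37} → pass.
SD (methods 1·3): 0.37 vs {0.12, 0.23, 0.13, 0.17} → pass.
SD (methods 2·3): 0.53 vs {0.19, 0.23, 0.37, 0.17} → pass.
2 of 9 fail.

2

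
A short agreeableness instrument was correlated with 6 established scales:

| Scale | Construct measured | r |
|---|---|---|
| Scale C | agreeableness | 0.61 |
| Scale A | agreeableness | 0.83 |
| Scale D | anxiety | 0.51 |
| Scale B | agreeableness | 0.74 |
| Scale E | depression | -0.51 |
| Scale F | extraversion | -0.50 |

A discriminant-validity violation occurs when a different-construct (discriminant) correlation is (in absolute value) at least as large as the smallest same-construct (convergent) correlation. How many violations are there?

0

Convergent (same construct = agreeableness): Scale C, Scale A, Scale B.
Smallest convergent = 0.61. Discriminant |r|: 0.51, 0.51, 0.50; count ≥ 0.61 → 0.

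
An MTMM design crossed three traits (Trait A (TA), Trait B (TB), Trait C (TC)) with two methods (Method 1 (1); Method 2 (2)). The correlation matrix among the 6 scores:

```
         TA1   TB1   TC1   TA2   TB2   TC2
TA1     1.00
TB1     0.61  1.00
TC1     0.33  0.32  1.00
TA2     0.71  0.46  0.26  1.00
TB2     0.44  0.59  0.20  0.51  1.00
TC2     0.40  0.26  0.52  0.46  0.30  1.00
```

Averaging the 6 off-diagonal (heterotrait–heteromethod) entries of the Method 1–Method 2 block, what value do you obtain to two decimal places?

0.34

HTHM values (method 1 × method 2): 0.44, 0.40, 0.46, 0.26, 0.26, 0.20; mean = 2.02/6 = 0.34.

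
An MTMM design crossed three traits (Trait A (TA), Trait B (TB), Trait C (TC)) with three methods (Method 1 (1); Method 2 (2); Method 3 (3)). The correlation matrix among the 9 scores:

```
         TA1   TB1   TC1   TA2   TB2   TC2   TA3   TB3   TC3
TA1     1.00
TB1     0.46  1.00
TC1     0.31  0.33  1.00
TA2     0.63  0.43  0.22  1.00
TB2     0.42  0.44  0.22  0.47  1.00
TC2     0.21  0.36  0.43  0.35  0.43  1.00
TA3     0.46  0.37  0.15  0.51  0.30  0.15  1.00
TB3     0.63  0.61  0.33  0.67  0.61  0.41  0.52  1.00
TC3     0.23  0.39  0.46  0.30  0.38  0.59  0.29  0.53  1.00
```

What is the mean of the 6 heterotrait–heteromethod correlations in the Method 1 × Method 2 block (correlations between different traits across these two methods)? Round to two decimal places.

0.31

HTHM values (method 1 × method 2): 0.42, 0.21, 0.43, 0.36, 0.22, 0.22; mean = 1.86/6 = 0.31.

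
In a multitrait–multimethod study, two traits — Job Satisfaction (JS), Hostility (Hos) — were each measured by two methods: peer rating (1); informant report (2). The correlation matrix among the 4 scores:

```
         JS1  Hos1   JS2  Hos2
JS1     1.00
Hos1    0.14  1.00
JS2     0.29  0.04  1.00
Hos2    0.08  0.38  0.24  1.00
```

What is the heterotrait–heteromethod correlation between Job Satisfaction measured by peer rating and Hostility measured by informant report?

Different traits and methods: r(JS1, Hos2) = 0.08.

0.08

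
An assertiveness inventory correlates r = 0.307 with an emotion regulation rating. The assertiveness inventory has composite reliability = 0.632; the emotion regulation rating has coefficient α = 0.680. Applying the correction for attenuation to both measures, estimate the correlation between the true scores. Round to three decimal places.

r_true = r_obs / √(r_xx · r_yy) = 0.307 / √(0.632 × 0.680) = 0.307 / √0.429760 = 0.307 / 0.6556 ≈ 0.468.

0.468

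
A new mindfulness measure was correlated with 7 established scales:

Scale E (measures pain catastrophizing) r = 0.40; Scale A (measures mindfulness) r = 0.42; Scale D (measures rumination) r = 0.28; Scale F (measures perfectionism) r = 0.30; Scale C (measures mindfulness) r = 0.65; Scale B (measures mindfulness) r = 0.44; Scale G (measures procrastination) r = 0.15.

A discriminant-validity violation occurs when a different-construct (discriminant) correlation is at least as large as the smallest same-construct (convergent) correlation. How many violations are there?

Convergent (same construct = mindfulness): Scale A, Scale C, Scale B.
Smallest convergent = 0.42. Discriminant values: 0.40, 0.28, 0.30, 0.15; count ≥ 0.42 → 0.

0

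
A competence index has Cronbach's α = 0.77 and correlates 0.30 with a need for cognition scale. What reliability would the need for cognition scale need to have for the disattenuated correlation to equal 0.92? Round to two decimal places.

r_true = r_obs / √(r_xx · r_yy) ⇒ 0.92 = 0.30 / √(0.77 · r_yy).
√(0.77 · r_yy) = 0.30 / 0.92 = 0.3261; 0.77 · r_yy = 0.1063; r_yy = 0.1063 / 0.77 ≈ 0.14.

0.14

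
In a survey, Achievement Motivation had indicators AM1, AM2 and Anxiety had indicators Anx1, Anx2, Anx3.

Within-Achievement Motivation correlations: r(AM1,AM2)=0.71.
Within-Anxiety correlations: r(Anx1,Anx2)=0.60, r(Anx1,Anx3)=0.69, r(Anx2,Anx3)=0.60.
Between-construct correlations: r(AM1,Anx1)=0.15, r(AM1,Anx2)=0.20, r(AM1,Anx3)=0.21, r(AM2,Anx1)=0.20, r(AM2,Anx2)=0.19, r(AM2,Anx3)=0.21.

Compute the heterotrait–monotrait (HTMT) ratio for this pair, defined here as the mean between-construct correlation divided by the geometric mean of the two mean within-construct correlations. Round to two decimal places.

0.29

Mean between = 1.16/6 = 0.1933.
Mean within-AM = 0.71/1 = 0.7100; mean within-Anx = 1.89/3 = 0.6300.
Geometric mean = √(0.7100 × 0.6300) = 0.6688.
HTMT = 0.1933 / 0.6688 = 0.29.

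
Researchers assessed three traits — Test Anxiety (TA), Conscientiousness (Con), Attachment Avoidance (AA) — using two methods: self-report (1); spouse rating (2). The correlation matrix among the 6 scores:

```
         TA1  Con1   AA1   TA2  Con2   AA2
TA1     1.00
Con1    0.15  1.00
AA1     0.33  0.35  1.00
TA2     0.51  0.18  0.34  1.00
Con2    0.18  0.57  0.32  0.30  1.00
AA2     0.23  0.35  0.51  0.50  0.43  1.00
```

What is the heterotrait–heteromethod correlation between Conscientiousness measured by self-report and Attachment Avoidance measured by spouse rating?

Different traits and methods: r(Con1, AA2) = 0.35.

0.35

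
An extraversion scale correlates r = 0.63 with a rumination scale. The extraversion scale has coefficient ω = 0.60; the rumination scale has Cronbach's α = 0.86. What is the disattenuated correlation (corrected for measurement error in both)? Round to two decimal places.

0.88

r_true = r_obs / √(r_xx · r_yy) = 0.63 / √(0.60 × 0.86) = 0.63 / √0.5160 = 0.63 / 0.7183 ≈ 0.88.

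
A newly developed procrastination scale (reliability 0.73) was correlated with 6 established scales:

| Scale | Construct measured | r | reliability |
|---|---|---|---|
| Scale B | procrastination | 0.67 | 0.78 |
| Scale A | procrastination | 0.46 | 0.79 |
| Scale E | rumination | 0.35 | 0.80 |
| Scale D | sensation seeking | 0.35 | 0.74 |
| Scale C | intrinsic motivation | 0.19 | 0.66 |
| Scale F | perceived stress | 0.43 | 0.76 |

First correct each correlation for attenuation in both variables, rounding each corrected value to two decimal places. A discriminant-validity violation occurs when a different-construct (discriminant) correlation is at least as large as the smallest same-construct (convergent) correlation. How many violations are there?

Disattenuated r (r / √(r_scale · r_new)):
  Scale B (conv): 0.67 / √(0.78·0.73) = 0.89
  Scale A (conv): 0.46 / √(0.79·0.73) = 0.61
  Scale E (disc): 0.35 / √(0.80·0.73) = 0.46
  Scale D (disc): 0.35 / √(0.74·0.73) = 0.48
  Scale C (disc): 0.19 / √(0.66·0.73) = 0.27
  Scale F (disc): 0.43 / √(0.76·0.73) = 0.58
Smallest convergent = 0.61. Discriminant values: 0.46, 0.48, 0.27, 0.58; count ≥ 0.61 → 0.

0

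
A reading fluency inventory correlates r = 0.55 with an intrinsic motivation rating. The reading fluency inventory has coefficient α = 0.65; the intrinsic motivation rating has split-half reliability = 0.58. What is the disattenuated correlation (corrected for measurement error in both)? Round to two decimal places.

0.90

r_true = r_obs / √(r_xx · r_yy) = 0.55 / √(0.65 × 0.58) = 0.55 / √0.3770 = 0.55 / 0.6140 ≈ 0.90.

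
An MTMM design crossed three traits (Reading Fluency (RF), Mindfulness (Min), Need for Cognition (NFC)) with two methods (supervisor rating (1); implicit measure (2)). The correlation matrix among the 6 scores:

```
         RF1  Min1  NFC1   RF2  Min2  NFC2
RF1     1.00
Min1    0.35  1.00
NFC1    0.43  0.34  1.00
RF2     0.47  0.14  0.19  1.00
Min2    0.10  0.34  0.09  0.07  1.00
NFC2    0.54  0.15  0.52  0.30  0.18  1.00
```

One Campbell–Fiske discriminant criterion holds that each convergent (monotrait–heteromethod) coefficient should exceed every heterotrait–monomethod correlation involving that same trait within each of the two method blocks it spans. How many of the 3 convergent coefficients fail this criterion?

1

Each convergent coefficient versus the relevant comparison correlations:
RF (methods 1·2): 0.47 vs {0.35, 0.07, 0.43, 0.30} → pass.
Min (methods 1·2): 0.34 vs {0.35, 0.07, 0.34, 0.18} → fail.
NFC (methods 1·2): 0.52 vs {0.43, 0.30, 0.34, 0.18} → pass.
1 of 3 fail.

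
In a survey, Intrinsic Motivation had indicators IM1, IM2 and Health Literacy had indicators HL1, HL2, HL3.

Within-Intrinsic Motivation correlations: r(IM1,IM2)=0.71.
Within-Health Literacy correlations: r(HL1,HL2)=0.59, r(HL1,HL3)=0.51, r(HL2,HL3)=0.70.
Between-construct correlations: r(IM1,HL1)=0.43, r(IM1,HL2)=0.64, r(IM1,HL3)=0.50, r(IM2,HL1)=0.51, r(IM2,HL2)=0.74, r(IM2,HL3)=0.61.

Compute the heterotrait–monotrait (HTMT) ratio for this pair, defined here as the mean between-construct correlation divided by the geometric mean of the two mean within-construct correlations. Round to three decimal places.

0.876

Mean heterotrait r = 3.43/6 = 0.5717.
Mean within-IM = 0.71/1 = 0.7100; mean within-HL = 1.80/3 = 0.6000.
Geometric mean = √(0.7100 × 0.6000) = 0.6527.
HTMT = 0.5717 / 0.6527 = 0.876.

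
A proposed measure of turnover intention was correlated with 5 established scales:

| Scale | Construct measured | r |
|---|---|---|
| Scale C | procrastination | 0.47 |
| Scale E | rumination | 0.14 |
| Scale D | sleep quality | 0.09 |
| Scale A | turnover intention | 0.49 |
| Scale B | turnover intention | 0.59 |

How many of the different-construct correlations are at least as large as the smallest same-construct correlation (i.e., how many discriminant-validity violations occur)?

0

Convergent (same construct = turnover intention): Scale A, Scale B.
Smallest convergent = 0.49. Discriminant values: 0.47, 0.14, 0.09; count ≥ 0.49 → 0.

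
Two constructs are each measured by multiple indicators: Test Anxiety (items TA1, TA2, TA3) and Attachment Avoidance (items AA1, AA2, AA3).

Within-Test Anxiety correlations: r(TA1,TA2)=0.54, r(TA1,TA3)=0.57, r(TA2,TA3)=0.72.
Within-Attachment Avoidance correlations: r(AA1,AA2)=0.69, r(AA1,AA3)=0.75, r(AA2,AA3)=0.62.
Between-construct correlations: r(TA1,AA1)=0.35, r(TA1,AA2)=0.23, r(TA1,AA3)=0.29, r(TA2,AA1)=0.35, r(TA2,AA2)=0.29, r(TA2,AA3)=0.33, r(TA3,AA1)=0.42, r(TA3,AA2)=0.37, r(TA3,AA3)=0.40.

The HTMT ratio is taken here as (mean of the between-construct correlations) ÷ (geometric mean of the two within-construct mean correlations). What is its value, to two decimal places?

0.52

Between-construct mean = 3.03/9 = 0.3367.
Mean within-TA = 1.83/3 = 0.6100; mean within-AA = 2.06/3 = 0.6867.
Geometric mean = √(0.6100 × 0.6867) = 0.6472.
HTMT = 0.3367 / 0.6472 = 0.52.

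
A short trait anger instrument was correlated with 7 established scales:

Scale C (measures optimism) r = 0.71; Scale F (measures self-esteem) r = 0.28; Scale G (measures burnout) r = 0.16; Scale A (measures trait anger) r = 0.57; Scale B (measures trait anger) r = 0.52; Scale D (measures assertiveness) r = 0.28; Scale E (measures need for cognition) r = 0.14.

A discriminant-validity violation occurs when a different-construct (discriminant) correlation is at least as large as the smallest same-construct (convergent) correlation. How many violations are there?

Convergent (same construct = trait anger): Scale A, Scale B.
Smallest convergent = 0.52. Discriminant values: 0.71, 0.28, 0.16, 0.28, 0.14; count ≥ 0.52 → 1.

1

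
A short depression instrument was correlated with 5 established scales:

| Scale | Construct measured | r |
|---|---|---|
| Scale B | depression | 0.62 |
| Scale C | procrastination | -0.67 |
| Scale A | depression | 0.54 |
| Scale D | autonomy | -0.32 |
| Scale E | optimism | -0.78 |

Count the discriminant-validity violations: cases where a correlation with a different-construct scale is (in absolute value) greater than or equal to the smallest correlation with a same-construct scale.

2

Convergent (same construct = depression): Scale B, Scale A.
Smallest convergent = 0.54. Discriminant |r|: 0.67, 0.32, 0.78; count ≥ 0.54 → 2.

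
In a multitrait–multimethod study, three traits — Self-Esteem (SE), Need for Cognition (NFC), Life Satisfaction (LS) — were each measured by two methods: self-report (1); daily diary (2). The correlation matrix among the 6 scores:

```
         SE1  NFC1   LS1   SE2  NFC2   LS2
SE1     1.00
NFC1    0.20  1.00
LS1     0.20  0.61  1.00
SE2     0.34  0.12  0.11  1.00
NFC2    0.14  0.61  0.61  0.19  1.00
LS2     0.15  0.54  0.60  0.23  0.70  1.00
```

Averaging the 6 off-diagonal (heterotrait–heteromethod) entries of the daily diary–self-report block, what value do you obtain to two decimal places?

HTHM values (method 2 × method 1): 0.12, 0.11, 0.14, 0.61, 0.15, 0.54; mean = 1.67/6 = 0.28.

0.28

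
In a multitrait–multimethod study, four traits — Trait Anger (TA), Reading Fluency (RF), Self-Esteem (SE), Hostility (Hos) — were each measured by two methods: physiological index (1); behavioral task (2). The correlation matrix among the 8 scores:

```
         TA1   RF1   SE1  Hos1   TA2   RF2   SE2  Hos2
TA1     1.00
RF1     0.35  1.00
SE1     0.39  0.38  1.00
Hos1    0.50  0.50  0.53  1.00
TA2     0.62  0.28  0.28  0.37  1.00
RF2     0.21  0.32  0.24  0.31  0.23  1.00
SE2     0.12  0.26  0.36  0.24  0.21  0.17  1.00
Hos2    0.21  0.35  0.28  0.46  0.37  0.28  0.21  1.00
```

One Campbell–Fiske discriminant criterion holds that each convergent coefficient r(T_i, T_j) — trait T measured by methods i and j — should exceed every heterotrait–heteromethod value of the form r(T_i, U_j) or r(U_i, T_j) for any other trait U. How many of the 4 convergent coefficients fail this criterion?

1

Convergent coefficients and their comparison sets:
TA (methods 1·2): 0.62 vs {0.21, 0.28, 0.12, 0.28, 0.21, 0.37} → pass.
RF (methods 1·2): 0.32 vs {0.28, 0.21, 0.26, 0.24, 0.35, 0.31} → fail.
SE (methods 1·2): 0.36 vs {0.28, 0.12, 0.24, 0.26, 0.28, 0.24} → pass.
Hos (methods 1·2): 0.46 vs {0.37, 0.21, 0.31, 0.35, 0.24, 0.28} → pass.
1 of 4 fail.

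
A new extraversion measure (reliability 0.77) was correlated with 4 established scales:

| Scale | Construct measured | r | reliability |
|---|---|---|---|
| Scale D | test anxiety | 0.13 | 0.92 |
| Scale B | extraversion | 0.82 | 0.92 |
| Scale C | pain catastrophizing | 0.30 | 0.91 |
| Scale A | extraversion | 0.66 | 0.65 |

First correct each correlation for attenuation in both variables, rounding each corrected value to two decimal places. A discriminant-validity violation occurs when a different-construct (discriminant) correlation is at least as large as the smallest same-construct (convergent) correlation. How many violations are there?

Disattenuated r (r / √(r_scale · r_new)):
  Scale D (disc): 0.13 / √(0.92·0.77) = 0.15
  Scale B (conv): 0.82 / √(0.92·0.77) = 0.97
  Scale C (disc): 0.30 / √(0.91·0.77) = 0.36
  Scale A (conv): 0.66 / √(0.65·0.77) = 0.93
Smallest convergent = 0.93. Discriminant values: 0.15, 0.36; count ≥ 0.93 → 0.

0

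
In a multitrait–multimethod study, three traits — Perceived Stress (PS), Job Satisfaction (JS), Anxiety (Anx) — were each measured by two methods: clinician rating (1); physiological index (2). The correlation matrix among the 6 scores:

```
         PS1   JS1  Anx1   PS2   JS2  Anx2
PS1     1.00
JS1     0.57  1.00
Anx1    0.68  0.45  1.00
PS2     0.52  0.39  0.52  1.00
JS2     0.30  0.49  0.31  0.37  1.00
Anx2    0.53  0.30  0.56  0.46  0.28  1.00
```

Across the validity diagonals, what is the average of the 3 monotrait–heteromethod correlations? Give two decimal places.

0.52

Convergent values: 0.52, 0.49, 0.56; mean = 1.57/3 = 0.52.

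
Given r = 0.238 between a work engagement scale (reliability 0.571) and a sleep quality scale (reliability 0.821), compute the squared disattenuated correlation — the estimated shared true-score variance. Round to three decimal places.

0.121

Disattenuated r = 0.238 / √(0.571 × 0.821) = 0.238 / 0.6847 = 0.3476.
Shared true-score variance = 0.3476² = 0.1208 ≈ 0.121.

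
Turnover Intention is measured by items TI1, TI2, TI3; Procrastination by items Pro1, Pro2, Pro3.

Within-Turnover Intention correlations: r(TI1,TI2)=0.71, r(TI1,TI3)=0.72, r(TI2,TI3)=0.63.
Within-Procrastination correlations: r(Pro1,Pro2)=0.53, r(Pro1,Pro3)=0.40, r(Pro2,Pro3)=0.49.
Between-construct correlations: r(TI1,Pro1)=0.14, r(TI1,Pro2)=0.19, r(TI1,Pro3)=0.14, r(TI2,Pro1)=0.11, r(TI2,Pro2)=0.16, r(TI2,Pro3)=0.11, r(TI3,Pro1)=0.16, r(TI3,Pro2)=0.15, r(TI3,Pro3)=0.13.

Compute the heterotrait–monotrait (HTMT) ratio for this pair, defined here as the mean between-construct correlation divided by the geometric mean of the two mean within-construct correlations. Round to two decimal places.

0.25

Mean between = 1.29/9 = 0.1433.
Mean within-TI = 2.06/3 = 0.6867; mean within-Pro = 1.42/3 = 0.4733.
Geometric mean = √(0.6867 × 0.4733) = 0.5701.
HTMT = 0.1433 / 0.5701 = 0.25.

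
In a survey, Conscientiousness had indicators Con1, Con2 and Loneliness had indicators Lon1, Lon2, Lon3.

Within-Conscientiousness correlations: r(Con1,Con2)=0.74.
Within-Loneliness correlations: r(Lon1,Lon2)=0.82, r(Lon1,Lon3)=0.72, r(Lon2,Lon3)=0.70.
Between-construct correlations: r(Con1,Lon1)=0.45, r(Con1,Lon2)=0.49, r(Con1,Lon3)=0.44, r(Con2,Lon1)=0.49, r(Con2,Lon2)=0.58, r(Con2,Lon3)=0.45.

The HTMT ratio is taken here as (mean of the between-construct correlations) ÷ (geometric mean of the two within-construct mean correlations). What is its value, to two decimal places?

0.65

Mean between = 2.90/6 = 0.4833.
Mean within-Con = 0.74/1 = 0.7400; mean within-Lon = 2.24/3 = 0.7467.
Geometric mean = √(0.7400 × 0.7467) = 0.7433.
HTMT = 0.4833 / 0.7433 = 0.65.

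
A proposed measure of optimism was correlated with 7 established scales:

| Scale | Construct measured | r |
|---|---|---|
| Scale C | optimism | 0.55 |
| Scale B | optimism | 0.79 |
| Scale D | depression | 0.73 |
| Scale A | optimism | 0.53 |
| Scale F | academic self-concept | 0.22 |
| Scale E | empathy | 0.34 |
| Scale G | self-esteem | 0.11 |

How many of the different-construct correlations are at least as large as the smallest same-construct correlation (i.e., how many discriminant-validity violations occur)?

Convergent (same construct = optimism): Scale C, Scale B, Scale A.
Smallest convergent = 0.53. Discriminant values: 0.73, 0.22, 0.34, 0.11; count ≥ 0.53 → 1.

1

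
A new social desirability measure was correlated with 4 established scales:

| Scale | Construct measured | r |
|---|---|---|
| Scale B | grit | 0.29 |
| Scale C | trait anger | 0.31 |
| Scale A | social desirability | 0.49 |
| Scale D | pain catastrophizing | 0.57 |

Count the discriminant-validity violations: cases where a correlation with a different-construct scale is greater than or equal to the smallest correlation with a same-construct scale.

Convergent (same construct = social desirability): Scale A.
Smallest convergent = 0.49. Discriminant values: 0.29, 0.31, 0.57; count ≥ 0.49 → 1.

1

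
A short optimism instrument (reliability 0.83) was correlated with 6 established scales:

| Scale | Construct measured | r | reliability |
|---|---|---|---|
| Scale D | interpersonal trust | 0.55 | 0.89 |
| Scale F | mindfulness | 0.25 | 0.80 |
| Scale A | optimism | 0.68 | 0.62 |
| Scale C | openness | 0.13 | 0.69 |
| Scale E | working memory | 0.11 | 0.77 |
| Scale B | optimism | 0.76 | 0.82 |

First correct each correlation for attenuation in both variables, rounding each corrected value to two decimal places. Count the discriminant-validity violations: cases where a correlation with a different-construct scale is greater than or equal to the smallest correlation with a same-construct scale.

0

Disattenuated r (r / √(r_scale · r_new)):
  Scale D (disc): 0.55 / √(0.89·0.83) = 0.64
  Scale F (disc): 0.25 / √(0.80·0.83) = 0.31
  Scale A (conv): 0.68 / √(0.62·0.83) = 0.95
  Scale C (disc): 0.13 / √(0.69·0.83) = 0.17
  Scale E (disc): 0.11 / √(0.77·0.83) = 0.14
  Scale B (conv): 0.76 / √(0.82·0.83) = 0.92
Smallest convergent = 0.92. Discriminant values: 0.64, 0.31, 0.17, 0.14; count ≥ 0.92 → 0.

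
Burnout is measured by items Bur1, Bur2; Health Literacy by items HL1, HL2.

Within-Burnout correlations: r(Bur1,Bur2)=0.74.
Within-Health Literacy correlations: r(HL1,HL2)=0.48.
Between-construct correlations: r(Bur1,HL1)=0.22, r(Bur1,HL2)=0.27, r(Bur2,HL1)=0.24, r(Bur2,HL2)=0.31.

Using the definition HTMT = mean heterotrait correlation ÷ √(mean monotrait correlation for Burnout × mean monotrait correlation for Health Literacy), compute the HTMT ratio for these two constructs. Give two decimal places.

Between-construct mean = 1.04/4 = 0.2600.
Mean within-Bur = 0.74/1 = 0.7400; mean within-HL = 0.48/1 = 0.4800.
Geometric mean = √(0.7400 × 0.4800) = 0.5960.
HTMT = 0.2600 / 0.5960 = 0.44.

0.44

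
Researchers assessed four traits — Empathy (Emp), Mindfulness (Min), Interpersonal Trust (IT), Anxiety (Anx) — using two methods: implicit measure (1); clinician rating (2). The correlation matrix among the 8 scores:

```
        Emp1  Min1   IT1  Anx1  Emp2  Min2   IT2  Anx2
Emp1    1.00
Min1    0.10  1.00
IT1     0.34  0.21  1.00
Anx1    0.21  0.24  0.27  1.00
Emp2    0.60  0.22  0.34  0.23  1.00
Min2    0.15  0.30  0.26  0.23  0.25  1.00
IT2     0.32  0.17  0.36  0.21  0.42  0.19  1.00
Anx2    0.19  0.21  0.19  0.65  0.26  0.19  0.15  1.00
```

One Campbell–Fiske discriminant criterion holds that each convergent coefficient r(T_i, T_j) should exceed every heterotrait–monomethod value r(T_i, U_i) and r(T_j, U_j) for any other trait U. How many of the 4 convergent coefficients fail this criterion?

Each convergent coefficient versus the relevant comparison correlations:
Emp (methods 1·2): 0.60 vs {0.10, 0.25, 0.34, 0.42, 0.21, 0.26} → pass.
Min (methods 1·2): 0.30 vs {0.10, 0.25, 0.21, 0.19, 0.24, 0.19} → pass.
IT (methods 1·2): 0.36 vs {0.34, 0.42, 0.21, 0.19, 0.27, 0.15} → fail.
Anx (methods 1·2): 0.65 vs {0.21, 0.26, 0.24, 0.19, 0.27, 0.15} → pass.
1 of 4 fail.

1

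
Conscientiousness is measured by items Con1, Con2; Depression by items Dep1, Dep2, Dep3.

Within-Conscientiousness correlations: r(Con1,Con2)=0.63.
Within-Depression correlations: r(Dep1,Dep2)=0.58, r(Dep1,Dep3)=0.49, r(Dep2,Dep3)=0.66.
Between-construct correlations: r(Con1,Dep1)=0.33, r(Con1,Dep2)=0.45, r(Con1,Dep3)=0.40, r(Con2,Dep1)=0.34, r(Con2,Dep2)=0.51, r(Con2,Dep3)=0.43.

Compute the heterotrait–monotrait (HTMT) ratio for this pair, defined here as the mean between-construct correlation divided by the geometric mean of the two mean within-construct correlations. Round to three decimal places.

Between-construct mean = 2.46/6 = 0.4100.
Mean within-Con = 0.63/1 = 0.6300; mean within-Dep = 1.73/3 = 0.5767.
Geometric mean = √(0.6300 × 0.5767) = 0.6028.
HTMT = 0.4100 / 0.6028 = 0.680.

0.680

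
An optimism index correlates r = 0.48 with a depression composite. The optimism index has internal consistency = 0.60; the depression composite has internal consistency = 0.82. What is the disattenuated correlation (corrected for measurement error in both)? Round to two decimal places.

0.68

r_true = r_obs / √(r_xx · r_yy) = 0.48 / √(0.60 × 0.82) = 0.48 / √0.4920 = 0.48 / 0.7014 ≈ 0.68.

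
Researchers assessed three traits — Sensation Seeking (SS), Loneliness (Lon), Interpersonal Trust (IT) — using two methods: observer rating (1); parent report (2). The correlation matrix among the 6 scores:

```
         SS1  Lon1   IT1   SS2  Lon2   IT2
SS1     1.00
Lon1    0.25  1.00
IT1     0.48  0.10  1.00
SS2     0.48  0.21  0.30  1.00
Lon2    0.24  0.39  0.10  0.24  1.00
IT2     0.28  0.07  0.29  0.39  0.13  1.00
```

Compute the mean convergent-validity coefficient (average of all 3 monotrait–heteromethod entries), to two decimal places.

0.39

Convergent values: 0.48, 0.39, 0.29; mean = 1.16/3 = 0.39.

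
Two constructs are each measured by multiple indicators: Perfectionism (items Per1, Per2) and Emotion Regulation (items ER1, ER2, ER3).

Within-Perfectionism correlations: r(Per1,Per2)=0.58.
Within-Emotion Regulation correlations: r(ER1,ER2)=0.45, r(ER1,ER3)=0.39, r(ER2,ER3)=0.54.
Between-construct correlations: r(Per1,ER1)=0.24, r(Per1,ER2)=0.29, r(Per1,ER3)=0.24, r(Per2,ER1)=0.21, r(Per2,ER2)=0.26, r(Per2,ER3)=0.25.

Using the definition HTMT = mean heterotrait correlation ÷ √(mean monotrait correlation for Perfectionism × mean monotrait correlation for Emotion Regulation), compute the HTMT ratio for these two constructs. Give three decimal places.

Mean heterotrait r = 1.49/6 = 0.2483.
Mean within-Per = 0.58/1 = 0.5800; mean within-ER = 1.38/3 = 0.4600.
Geometric mean = √(0.5800 × 0.4600) = 0.5165.
HTMT = 0.2483 / 0.5165 = 0.481.

0.481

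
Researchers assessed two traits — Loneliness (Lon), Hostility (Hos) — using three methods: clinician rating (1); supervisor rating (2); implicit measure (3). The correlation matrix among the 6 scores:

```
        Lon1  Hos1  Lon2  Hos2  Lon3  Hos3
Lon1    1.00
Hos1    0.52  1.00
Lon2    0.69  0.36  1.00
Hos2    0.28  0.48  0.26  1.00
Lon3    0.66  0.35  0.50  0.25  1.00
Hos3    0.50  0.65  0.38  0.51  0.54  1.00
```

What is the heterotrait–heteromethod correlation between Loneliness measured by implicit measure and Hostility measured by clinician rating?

Different traits and methods: r(Lon3, Hos1) = 0.35.

0.35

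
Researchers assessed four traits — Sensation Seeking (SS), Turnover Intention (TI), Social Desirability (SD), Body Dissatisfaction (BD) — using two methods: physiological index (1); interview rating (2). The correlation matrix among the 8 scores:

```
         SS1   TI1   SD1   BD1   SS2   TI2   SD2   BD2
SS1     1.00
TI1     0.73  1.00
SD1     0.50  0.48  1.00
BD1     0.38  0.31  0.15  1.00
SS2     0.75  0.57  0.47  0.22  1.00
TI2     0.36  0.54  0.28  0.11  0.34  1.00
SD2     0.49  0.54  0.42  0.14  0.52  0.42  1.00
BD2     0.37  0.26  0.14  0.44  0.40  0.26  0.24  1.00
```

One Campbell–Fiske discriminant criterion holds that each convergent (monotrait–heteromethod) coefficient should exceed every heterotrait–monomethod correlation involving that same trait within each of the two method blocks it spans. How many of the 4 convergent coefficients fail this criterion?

Each convergent coefficient versus the relevant comparison correlations:
SS (methods 1·2): 0.75 vs {0.73, 0.34, 0.50, 0.52, 0.38, 0.40} → pass.
TI (methods 1·2): 0.54 vs {0.73, 0.34, 0.48, 0.42, 0.31, 0.26} → fail.
SD (methods 1·2): 0.42 vs {0.50, 0.52, 0.48, 0.42, 0.15, 0.24} → fail.
BD (methods 1·2): 0.44 vs {0.38, 0.40, 0.31, 0.26, 0.15, 0.24} → pass.
2 of 4 fail.

2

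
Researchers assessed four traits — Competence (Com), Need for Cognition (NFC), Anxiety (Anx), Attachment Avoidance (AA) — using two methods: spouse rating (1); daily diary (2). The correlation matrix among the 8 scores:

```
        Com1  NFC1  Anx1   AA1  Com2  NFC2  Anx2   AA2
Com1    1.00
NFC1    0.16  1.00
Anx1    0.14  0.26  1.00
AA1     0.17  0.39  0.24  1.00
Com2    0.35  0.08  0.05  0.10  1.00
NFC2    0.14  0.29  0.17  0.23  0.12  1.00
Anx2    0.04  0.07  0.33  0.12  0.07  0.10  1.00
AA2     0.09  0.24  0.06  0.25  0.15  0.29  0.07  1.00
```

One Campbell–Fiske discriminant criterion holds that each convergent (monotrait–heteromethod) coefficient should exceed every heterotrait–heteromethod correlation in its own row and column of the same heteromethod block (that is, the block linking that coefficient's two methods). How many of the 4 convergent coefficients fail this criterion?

Checking each validity diagonal entry against its comparison values:
Com (methods 1·2): 0.35 vs {0.14, 0.08, 0.04, 0.05, 0.09, 0.10} → pass.
NFC (methods 1·2): 0.29 vs {0.08, 0.14, 0.07, 0.17, 0.24, 0.23} → pass.
Anx (methods 1·2): 0.33 vs {0.05, 0.04, 0.17, 0.07, 0.06, 0.12} → pass.
AA (methods 1·2): 0.25 vs {0.10, 0.09, 0.23, 0.24, 0.12, 0.06} → pass.
0 of 4 fail.

0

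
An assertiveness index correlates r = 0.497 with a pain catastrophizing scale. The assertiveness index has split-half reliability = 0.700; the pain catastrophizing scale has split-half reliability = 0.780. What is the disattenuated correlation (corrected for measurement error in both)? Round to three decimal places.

r_true = r_obs / √(r_xx · r_yy) = 0.497 / √(0.700 × 0.780) = 0.497 / √0.546000 = 0.497 / 0.7389 ≈ 0.673.

0.673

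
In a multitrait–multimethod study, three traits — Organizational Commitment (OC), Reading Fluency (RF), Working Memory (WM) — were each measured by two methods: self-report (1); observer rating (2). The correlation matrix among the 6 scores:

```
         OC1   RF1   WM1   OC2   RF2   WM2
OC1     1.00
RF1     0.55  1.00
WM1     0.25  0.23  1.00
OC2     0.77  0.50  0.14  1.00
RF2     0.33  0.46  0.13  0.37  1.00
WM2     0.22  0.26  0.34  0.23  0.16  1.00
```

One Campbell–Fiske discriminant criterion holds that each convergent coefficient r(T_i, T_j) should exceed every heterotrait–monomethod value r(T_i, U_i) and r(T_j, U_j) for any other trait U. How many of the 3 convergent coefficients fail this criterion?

1

Checking each validity diagonal entry against its comparison values:
OC (methods 1·2): 0.77 vs {0.55, 0.37, 0.25, 0.23} → pass.
RF (methods 1·2): 0.46 vs {0.55, 0.37, 0.23, 0.16} → fail.
WM (methods 1·2): 0.34 vs {0.25, 0.23, 0.23, 0.16} → pass.
1 of 3 fail.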